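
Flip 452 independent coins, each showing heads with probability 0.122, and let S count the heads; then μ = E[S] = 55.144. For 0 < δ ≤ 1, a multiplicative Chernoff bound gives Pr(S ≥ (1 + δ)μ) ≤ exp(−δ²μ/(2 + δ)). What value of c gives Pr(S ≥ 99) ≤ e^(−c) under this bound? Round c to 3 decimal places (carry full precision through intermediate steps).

Write 99 = (1 + δ)μ, so δ = 99/55.144 − 1 = 0.7952996…
Then the exponent is δ²μ/(2 + δ) = (99 − μ)² / (μ·(2 + δ)) = 12.477610.

12.478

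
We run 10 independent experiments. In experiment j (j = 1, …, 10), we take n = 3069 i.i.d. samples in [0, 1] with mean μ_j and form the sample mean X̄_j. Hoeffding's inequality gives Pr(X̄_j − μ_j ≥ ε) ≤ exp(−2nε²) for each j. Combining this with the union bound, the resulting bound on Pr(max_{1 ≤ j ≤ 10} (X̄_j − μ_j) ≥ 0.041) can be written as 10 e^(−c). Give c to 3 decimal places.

Union bound over the 10 events: Pr(max_{1 ≤ j ≤ 10} (X̄_j − μ_j) ≥ 0.041) ≤ 10·exp(−2nε²) = 10 exp(−2·3069·0.041²).
So c = 2·3069·0.041² = 10.3180.

10.318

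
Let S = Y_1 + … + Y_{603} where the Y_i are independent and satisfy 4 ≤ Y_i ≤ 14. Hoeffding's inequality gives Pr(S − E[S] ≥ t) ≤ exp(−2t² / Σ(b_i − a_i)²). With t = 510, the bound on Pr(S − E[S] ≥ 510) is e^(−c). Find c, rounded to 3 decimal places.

Σ(b_i − a_i)² = 603·(10)² = 60300.
c = 2t²/60300 = 2·510²/60300 = 8.6269.

8.627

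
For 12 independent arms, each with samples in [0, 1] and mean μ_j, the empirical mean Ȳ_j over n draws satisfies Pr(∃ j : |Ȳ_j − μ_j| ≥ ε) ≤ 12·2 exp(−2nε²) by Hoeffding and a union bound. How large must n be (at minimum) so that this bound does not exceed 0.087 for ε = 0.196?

74

Need 2·12·exp(−2nε²) ≤ 0.087, i.e. exp(−2nε²) ≤ 0.087/24.
So 2nε² ≥ ln(24/0.087) = 5.619901.
Hence n ≥ 5.619901/(2·0.196²) = 73.145.
The smallest integer n is 74.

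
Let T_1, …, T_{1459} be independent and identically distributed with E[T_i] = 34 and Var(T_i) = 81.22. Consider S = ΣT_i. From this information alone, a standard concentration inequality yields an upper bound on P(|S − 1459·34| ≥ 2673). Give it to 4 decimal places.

With mean and variance of each term known, Chebyshev's inequality bounds the deviation of the sum (or sample mean).
Var(S) = n·Var(T_i) = 1459·81.22 = 118499.98.
Chebyshev: P(|S − 1459·34| ≥ 2673) ≤ Var(S)/2673² = 118499.98/7144929 = 0.0166.

0.0166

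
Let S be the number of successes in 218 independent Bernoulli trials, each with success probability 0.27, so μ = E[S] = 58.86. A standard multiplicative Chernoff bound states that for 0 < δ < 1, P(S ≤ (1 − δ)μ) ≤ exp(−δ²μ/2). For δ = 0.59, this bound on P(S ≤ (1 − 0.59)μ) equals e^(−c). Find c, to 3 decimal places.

10.245

c = δ²μ/2 = 0.59²·58.86/2 = 10.2446.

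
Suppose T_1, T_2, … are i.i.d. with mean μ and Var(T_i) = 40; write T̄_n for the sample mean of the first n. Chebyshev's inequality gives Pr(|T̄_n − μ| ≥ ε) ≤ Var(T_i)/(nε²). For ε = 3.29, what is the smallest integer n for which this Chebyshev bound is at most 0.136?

28

Require 40/(n·3.29²) ≤ 0.136, i.e. n ≥ 40/(0.136·3.29²) = 27.172.
The smallest integer n is 28.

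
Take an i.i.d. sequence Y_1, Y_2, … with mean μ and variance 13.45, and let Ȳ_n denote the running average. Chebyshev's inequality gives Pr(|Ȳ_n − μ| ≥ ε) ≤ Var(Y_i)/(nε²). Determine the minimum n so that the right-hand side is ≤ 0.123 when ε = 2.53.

Require 13.45/(n·2.53²) ≤ 0.123, i.e. n ≥ 13.45/(0.123·2.53²) = 17.083.
The smallest integer n is 18.

18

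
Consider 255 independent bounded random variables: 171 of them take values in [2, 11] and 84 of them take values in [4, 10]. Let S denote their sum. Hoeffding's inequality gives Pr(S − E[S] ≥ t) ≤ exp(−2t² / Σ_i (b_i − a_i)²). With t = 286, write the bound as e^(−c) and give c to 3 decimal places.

9.694

Σ(b_i − a_i)² = 171·9² + 84·6² = 16875.
c = 2t² / 16875 = 2·286² / 16875 = 9.6943.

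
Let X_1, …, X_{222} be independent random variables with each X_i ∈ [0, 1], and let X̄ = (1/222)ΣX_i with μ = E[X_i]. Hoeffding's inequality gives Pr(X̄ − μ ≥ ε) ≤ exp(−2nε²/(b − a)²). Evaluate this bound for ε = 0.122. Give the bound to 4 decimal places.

Exponent: 2nε²/(b − a)² = 2·222·0.122² / 1² = 6.60850.
Bound = exp(−6.60850) = 0.00135.

0.0013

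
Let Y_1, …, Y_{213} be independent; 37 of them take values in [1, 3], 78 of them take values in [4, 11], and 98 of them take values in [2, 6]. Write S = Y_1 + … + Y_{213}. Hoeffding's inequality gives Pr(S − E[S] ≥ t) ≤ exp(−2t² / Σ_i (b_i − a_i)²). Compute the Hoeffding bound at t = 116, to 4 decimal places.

0.0078

Σ(b_i − a_i)² = 37·2² + 78·7² + 98·4² = 5538.
Exponent = 2·116² / 5538 = 4.85952.
Bound = exp(−4.85952) = 0.00775.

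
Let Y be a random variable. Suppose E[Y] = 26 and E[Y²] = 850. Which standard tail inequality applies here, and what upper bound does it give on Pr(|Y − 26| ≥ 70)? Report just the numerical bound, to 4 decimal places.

0.0355

The first two moments determine the variance, so Chebyshev's inequality is the sharpest standard bound available.
Var(Y) = E[Y²] − (E[Y])² = 850 − 676 = 174.
Chebyshev's inequality: Pr(|Y − μ| ≥ t) ≤ Var(Y)/t² = 174/4900 = 0.0355.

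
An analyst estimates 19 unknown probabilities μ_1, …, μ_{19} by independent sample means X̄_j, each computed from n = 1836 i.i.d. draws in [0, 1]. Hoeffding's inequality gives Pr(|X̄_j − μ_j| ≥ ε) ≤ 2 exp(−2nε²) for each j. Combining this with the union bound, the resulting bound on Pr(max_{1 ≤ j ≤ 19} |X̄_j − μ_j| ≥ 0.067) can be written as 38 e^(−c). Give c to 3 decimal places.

16.484

Union bound over the 19 events: Pr(max_{1 ≤ j ≤ 19} |X̄_j − μ_j| ≥ 0.067) ≤ 19·2·exp(−2nε²) = 38 exp(−2·1836·0.067²).
So c = 2·1836·0.067² = 16.4836.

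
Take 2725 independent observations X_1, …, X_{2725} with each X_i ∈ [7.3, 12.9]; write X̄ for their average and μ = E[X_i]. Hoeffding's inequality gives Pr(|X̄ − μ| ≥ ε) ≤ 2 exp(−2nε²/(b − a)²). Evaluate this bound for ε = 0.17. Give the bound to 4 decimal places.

Exponent: 2nε²/(b − a)² = 2·2725·0.17² / 5.6² = 5.02248.
Bound = 2·exp(−5.02248) = 0.01318.

0.0132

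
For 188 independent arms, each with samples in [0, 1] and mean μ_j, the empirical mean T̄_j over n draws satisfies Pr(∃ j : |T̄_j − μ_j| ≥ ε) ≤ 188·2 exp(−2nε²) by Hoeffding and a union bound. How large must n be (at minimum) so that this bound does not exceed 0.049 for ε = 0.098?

Need 2·188·exp(−2nε²) ≤ 0.049, i.e. exp(−2nε²) ≤ 0.049/376.
So 2nε² ≥ ln(376/0.049) = 8.945524.
Hence n ≥ 8.945524/(2·0.098²) = 465.719.
The smallest integer n is 466.

466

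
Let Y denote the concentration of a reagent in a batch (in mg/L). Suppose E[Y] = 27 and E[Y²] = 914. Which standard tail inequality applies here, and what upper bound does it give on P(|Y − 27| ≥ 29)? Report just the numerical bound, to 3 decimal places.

The first two moments determine the variance, so Chebyshev's inequality is the sharpest standard bound available.
Var(Y) = E[Y²] − (E[Y])² = 914 − 729 = 185.
Chebyshev's inequality: P(|Y − μ| ≥ t) ≤ Var(Y)/t² = 185/841 = 0.2200.

0.220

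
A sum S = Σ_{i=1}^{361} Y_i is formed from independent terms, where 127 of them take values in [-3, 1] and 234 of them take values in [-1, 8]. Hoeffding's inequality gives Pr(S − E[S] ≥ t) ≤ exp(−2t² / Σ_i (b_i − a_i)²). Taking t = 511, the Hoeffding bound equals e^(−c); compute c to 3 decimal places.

Σ(b_i − a_i)² = 127·4² + 234·9² = 20986.
c = 2t² / 20986 = 2·511² / 20986 = 24.8853.

24.885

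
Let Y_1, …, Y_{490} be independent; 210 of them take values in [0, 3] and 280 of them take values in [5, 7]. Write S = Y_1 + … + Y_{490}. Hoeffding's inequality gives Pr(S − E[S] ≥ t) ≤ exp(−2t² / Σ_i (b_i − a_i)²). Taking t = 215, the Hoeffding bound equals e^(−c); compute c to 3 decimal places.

Σ(b_i − a_i)² = 210·3² + 280·2² = 3010.
c = 2t² / 3010 = 2·215² / 3010 = 30.7143.

30.714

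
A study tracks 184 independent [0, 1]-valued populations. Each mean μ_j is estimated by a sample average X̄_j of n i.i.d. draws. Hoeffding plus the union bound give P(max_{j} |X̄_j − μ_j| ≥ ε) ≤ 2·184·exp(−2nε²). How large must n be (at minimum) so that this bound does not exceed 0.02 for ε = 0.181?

Need 2·184·exp(−2nε²) ≤ 0.02, i.e. exp(−2nε²) ≤ 0.02/368.
So 2nε² ≥ ln(368/0.02) = 9.820106.
Hence n ≥ 9.820106/(2·0.181²) = 149.875.
The smallest integer n is 150.

150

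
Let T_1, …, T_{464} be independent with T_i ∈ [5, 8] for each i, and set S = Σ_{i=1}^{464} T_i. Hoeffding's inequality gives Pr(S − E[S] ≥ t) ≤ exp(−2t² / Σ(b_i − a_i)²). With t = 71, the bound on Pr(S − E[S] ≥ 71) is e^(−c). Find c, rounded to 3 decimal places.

2.414

Σ(b_i − a_i)² = 464·(3)² = 4176.
c = 2t²/4176 = 2·71²/4176 = 2.4143.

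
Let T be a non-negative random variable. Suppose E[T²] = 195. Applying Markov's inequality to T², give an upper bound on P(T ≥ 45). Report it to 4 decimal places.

Since T ≥ 0, the event {T ≥ 45} is the same as {T² ≥ 2025}.
Markov's inequality applied to T² gives P(T² ≥ 2025) ≤ E[T²]/2025 = 195/2025 = 0.0963.

0.0963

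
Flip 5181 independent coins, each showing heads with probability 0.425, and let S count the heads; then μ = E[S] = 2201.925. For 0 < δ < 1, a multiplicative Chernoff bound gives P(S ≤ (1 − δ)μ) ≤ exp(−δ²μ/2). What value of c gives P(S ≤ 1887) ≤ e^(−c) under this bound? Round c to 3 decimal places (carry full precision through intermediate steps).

22.521

Write 1887 = (1 − δ)μ, so δ = 1 − 1887/2201.925 = 0.1430226…
Then the exponent is δ²μ/2 = (μ − 1887)²/(2μ) = 22.520693.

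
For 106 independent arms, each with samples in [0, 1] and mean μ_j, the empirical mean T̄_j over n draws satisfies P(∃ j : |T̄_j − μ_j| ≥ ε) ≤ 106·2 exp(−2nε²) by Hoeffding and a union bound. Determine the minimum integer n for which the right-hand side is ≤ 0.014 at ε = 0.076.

834

Need 2·106·exp(−2nε²) ≤ 0.014, i.e. exp(−2nε²) ≤ 0.014/212.
So 2nε² ≥ ln(212/0.014) = 9.625284.
Hence n ≥ 9.625284/(2·0.076²) = 833.214.
The smallest integer n is 834.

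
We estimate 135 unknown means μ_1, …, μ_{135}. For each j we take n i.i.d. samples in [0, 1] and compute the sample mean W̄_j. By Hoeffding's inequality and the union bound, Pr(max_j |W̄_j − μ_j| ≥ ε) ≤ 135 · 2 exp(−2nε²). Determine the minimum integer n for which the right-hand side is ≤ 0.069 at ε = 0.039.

Need 2·135·exp(−2nε²) ≤ 0.069, i.e. exp(−2nε²) ≤ 0.069/270.
So 2nε² ≥ ln(270/0.069) = 8.272071.
Hence n ≥ 8.272071/(2·0.039²) = 2719.287.
The smallest integer n is 2720.

2720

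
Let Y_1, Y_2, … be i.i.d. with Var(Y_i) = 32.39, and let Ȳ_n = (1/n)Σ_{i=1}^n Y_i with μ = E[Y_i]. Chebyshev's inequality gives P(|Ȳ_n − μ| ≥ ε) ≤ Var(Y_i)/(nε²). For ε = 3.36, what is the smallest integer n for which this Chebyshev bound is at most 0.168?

18

Require 32.39/(n·3.36²) ≤ 0.168, i.e. n ≥ 32.39/(0.168·3.36²) = 17.077.
The smallest integer n is 18.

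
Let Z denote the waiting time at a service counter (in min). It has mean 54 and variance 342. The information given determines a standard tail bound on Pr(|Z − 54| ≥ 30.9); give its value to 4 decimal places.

0.3582

Mean and variance are known, so Chebyshev's inequality applies.
Chebyshev: Pr(|Z − μ| ≥ t) ≤ Var(Z)/t².
Bound = 342 / 954.81 = 0.3582.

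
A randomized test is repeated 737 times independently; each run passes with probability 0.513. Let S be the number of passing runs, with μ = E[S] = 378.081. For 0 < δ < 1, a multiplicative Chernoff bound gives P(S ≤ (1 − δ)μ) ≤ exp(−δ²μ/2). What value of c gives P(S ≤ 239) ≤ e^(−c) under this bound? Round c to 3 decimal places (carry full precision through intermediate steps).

25.581

Write 239 = (1 − δ)μ, so δ = 1 − 239/378.081 = 0.3678603…
Then the exponent is δ²μ/2 = (μ − 239)²/(2μ) = 25.581191.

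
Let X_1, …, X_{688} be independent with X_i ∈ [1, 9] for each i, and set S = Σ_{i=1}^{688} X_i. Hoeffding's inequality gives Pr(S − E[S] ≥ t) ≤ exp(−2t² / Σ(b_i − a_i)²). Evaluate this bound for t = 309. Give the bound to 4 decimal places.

0.0131

Σ(b_i − a_i)² = 688·(8)² = 44032.
Exponent = 2·309²/44032 = 4.3369.
Bound = exp(−4.3369) = 0.01308.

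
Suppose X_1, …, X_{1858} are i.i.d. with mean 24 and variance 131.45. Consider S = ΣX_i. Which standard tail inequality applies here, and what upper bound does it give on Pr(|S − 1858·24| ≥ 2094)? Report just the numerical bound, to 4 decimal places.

With mean and variance of each term known, Chebyshev's inequality bounds the deviation of the sum (or sample mean).
Var(S) = n·Var(X_i) = 1858·131.45 = 244234.1.
Chebyshev: Pr(|S − 1858·24| ≥ 2094) ≤ Var(S)/2094² = 244234.1/4384836 = 0.0557.

0.0557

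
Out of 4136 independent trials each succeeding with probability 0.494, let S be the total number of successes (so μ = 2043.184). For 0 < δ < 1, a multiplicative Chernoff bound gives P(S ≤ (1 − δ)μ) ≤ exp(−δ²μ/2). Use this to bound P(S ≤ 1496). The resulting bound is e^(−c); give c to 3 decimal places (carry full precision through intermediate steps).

73.271

Write 1496 = (1 − δ)μ, so δ = 1 − 1496/2043.184 = 0.2678095…
Then the exponent is δ²μ/2 = (μ − 1496)²/(2μ) = 73.270525.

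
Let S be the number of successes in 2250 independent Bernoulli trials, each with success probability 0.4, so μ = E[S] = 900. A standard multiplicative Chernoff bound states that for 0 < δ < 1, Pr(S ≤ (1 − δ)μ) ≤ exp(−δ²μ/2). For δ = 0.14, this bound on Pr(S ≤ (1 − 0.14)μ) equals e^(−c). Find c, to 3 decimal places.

8.820

c = δ²μ/2 = 0.14²·900/2 = 8.8200.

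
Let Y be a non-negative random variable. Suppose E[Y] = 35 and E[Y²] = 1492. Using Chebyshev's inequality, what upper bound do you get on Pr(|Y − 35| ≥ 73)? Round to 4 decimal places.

Var(Y) = E[Y²] − (E[Y])² = 1492 − 1225 = 267.
Chebyshev's inequality: Pr(|Y − μ| ≥ t) ≤ Var(Y)/t² = 267/5329 = 0.0501.

0.0501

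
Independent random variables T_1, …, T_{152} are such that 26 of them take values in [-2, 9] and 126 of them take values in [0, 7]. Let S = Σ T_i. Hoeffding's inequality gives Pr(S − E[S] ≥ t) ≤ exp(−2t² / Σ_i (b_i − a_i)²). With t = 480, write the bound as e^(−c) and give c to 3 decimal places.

49.442

Σ(b_i − a_i)² = 26·11² + 126·7² = 9320.
c = 2t² / 9320 = 2·480² / 9320 = 49.4421.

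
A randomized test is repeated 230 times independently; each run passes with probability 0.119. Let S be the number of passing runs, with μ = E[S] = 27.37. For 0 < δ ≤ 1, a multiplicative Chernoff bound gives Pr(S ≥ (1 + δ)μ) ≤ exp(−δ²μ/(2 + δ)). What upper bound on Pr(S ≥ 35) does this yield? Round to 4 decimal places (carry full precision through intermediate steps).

Write 35 = (1 + δ)μ, so δ = 35/27.37 − 1 = 0.2787724…
Then the exponent is δ²μ/(2 + δ) = (35 − μ)² / (μ·(2 + δ)) = 0.933412.
Bound = exp(−0.933412) = 0.39321.

0.3932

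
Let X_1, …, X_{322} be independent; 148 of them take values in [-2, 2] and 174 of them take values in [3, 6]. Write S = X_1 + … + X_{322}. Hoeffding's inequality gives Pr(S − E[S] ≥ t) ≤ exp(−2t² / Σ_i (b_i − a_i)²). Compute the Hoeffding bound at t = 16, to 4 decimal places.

Σ(b_i − a_i)² = 148·4² + 174·3² = 3934.
Exponent = 2·16² / 3934 = 0.13015.
Bound = exp(−0.13015) = 0.87797.

0.8780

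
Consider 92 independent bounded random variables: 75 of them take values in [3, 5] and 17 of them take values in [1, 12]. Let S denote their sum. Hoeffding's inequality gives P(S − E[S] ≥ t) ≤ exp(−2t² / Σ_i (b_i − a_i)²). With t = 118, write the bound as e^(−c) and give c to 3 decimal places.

Σ(b_i − a_i)² = 75·2² + 17·11² = 2357.
c = 2t² / 2357 = 2·118² / 2357 = 11.8150.

11.815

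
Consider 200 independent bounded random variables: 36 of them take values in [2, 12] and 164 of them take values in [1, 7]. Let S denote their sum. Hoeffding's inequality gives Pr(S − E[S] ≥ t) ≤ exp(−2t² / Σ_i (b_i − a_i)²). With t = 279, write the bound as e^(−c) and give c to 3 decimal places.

Σ(b_i − a_i)² = 36·10² + 164·6² = 9504.
c = 2t² / 9504 = 2·279² / 9504 = 16.3807.

16.381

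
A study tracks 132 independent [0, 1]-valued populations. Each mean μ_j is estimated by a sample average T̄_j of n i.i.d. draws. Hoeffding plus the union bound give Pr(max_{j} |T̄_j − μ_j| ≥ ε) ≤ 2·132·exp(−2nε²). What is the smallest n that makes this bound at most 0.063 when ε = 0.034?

Need 2·132·exp(−2nε²) ≤ 0.063, i.e. exp(−2nε²) ≤ 0.063/264.
So 2nε² ≥ ln(264/0.063) = 8.340570.
Hence n ≥ 8.340570/(2·0.034²) = 3607.513.
The smallest integer n is 3608.

3608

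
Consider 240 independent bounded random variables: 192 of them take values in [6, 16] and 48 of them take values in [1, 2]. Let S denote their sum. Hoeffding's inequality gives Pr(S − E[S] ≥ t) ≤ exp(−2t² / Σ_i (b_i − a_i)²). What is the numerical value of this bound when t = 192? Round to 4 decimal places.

0.0217

Σ(b_i − a_i)² = 192·10² + 48·1² = 19248.
Exponent = 2·192² / 19248 = 3.83042.
Bound = exp(−3.83042) = 0.02170.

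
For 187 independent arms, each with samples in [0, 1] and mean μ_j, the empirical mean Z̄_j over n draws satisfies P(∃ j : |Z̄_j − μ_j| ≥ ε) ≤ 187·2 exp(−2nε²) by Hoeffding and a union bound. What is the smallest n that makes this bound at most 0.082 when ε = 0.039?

Need 2·187·exp(−2nε²) ≤ 0.082, i.e. exp(−2nε²) ≤ 0.082/374.
So 2nε² ≥ ln(374/0.082) = 8.425292.
Hence n ≥ 8.425292/(2·0.039²) = 2769.655.
The smallest integer n is 2770.

2770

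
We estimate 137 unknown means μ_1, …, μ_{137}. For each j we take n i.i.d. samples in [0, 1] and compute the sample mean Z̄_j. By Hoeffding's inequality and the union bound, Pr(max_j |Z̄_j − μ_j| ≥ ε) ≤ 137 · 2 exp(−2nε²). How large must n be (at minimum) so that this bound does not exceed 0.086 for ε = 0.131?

236

Need 2·137·exp(−2nε²) ≤ 0.086, i.e. exp(−2nε²) ≤ 0.086/274.
So 2nε² ≥ ln(274/0.086) = 8.066536.
Hence n ≥ 8.066536/(2·0.131²) = 235.025.
The smallest integer n is 236.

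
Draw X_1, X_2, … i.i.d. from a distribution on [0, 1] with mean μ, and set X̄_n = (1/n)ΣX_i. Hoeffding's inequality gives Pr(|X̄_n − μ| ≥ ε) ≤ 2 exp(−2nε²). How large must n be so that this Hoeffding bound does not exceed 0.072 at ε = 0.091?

201

Require 2·exp(−2nε²) ≤ 0.072, i.e. 2nε² ≥ ln(2/0.072) = 3.324236.
So n ≥ 3.324236 / (2·0.091²) = 200.715.
The smallest integer n is 201.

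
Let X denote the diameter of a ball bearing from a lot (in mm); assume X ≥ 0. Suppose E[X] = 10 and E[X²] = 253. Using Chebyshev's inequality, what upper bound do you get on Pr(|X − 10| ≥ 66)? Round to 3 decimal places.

0.035

Var(X) = E[X²] − (E[X])² = 253 − 100 = 153.
Chebyshev's inequality: Pr(|X − μ| ≥ t) ≤ Var(X)/t² = 153/4356 = 0.0351.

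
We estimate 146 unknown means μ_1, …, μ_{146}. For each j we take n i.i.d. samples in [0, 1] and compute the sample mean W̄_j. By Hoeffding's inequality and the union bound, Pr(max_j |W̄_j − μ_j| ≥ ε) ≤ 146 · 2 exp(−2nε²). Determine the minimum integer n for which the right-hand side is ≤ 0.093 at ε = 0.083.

585

Need 2·146·exp(−2nε²) ≤ 0.093, i.e. exp(−2nε²) ≤ 0.093/292.
So 2nε² ≥ ln(292/0.093) = 8.051910.
Hence n ≥ 8.051910/(2·0.083²) = 584.403.
The smallest integer n is 585.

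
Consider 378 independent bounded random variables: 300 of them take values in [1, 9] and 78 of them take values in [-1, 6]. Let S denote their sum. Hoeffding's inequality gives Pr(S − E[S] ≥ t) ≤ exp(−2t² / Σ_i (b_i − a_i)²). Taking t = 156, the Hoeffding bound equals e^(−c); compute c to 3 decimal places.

2.114

Σ(b_i − a_i)² = 300·8² + 78·7² = 23022.
c = 2t² / 23022 = 2·156² / 23022 = 2.1142.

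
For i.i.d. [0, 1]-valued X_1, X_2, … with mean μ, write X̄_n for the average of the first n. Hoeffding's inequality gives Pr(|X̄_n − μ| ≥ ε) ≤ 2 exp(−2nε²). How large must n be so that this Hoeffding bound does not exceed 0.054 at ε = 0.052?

668

Require 2·exp(−2nε²) ≤ 0.054, i.e. 2nε² ≥ ln(2/0.054) = 3.611918.
So n ≥ 3.611918 / (2·0.052²) = 667.884.
The smallest integer n is 668.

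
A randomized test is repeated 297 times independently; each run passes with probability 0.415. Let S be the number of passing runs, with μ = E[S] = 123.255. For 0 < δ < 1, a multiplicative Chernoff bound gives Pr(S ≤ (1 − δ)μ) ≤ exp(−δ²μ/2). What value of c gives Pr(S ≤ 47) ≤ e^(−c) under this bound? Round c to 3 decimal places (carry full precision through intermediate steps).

23.589

Write 47 = (1 − δ)μ, so δ = 1 − 47/123.255 = 0.6186767…
Then the exponent is δ²μ/2 = (μ − 47)²/(2μ) = 23.588597.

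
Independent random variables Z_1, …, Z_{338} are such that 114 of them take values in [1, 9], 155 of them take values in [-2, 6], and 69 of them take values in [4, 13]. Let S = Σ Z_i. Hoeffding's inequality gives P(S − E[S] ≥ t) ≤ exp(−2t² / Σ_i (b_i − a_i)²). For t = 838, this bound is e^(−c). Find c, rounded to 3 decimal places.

Σ(b_i − a_i)² = 114·8² + 155·8² + 69·9² = 22805.
c = 2t² / 22805 = 2·838² / 22805 = 61.5868.

61.587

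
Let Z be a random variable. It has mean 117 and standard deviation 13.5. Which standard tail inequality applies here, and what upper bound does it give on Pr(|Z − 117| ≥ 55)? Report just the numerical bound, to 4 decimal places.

Mean and variance are known, so Chebyshev's inequality applies.
Chebyshev: Pr(|Z − μ| ≥ t) ≤ Var(Z)/t².
Var(Z) = σ² = 13.5² = 182.25.
Bound = 182.25 / 3025 = 0.0602.

0.0602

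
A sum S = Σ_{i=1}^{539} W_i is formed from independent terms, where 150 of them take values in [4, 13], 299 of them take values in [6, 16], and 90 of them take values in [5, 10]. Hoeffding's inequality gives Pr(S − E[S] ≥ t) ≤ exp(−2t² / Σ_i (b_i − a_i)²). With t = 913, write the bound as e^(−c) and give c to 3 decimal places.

37.633

Σ(b_i − a_i)² = 150·9² + 299·10² + 90·5² = 44300.
c = 2t² / 44300 = 2·913² / 44300 = 37.6329.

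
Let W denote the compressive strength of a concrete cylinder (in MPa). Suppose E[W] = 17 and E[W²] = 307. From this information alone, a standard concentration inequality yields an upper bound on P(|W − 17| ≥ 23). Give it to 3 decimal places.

0.034

The first two moments determine the variance, so Chebyshev's inequality is the sharpest standard bound available.
Var(W) = E[W²] − (E[W])² = 307 − 289 = 18.
Chebyshev's inequality: P(|W − μ| ≥ t) ≤ Var(W)/t² = 18/529 = 0.0340.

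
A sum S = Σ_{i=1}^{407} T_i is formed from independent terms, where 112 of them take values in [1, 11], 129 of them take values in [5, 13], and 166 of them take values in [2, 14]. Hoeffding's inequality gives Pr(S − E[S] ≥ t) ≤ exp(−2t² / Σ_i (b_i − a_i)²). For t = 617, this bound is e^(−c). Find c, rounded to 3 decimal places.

Σ(b_i − a_i)² = 112·10² + 129·8² + 166·12² = 43360.
c = 2t² / 43360 = 2·617² / 43360 = 17.5595.

17.559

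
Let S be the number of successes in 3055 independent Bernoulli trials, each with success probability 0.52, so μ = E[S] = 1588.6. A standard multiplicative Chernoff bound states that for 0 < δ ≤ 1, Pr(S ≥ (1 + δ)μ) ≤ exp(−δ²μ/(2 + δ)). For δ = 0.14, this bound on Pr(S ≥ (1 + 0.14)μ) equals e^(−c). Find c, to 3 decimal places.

14.550

c = δ²μ/(2 + δ) = 0.14²·1588.6/(2 + 0.14) = 14.5498.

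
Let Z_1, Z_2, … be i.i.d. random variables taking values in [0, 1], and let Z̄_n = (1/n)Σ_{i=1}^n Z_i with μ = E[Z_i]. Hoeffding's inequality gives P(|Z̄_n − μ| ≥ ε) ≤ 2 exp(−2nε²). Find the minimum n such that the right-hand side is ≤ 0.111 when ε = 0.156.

60

Require 2·exp(−2nε²) ≤ 0.111, i.e. 2nε² ≥ ln(2/0.111) = 2.891372.
So n ≥ 2.891372 / (2·0.156²) = 59.405.
The smallest integer n is 60.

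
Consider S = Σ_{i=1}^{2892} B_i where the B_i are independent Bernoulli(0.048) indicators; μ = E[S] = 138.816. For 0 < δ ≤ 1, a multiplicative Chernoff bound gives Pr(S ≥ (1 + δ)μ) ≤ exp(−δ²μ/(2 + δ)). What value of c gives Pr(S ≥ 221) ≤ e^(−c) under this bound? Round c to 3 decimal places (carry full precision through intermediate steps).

18.771

Write 221 = (1 + δ)μ, so δ = 221/138.816 − 1 = 0.5920355…
Then the exponent is δ²μ/(2 + δ) = (221 − μ)² / (μ·(2 + δ)) = 18.771288.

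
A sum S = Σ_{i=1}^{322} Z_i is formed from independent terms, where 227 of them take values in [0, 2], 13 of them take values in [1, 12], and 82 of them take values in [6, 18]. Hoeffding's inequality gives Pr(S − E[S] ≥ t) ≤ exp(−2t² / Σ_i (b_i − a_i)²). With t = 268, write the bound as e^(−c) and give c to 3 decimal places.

Σ(b_i − a_i)² = 227·2² + 13·11² + 82·12² = 14289.
c = 2t² / 14289 = 2·268² / 14289 = 10.0530.

10.053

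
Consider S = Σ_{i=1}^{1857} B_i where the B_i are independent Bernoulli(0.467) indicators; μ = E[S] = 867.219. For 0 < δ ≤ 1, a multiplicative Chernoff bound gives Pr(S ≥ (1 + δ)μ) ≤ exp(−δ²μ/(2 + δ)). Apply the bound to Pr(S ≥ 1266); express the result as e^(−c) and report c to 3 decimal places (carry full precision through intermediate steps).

Write 1266 = (1 + δ)μ, so δ = 1266/867.219 − 1 = 0.4598389…
Then the exponent is δ²μ/(2 + δ) = (1266 − μ)² / (μ·(2 + δ)) = 74.547567.

74.548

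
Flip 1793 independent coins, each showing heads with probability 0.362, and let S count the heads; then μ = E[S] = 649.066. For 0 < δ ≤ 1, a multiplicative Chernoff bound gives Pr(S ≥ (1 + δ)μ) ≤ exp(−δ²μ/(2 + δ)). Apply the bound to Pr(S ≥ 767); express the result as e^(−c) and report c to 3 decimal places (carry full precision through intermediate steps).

9.822

Write 767 = (1 + δ)μ, so δ = 767/649.066 − 1 = 0.181698…
Then the exponent is δ²μ/(2 + δ) = (767 − μ)² / (μ·(2 + δ)) = 9.821879.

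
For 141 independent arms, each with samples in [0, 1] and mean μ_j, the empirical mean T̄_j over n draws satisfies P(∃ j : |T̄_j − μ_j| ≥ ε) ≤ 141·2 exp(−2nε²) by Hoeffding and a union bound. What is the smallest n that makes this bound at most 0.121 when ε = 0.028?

4946

Need 2·141·exp(−2nε²) ≤ 0.121, i.e. exp(−2nε²) ≤ 0.121/282.
So 2nε² ≥ ln(282/0.121) = 7.753872.
Hence n ≥ 7.753872/(2·0.028²) = 4945.071.
The smallest integer n is 4946.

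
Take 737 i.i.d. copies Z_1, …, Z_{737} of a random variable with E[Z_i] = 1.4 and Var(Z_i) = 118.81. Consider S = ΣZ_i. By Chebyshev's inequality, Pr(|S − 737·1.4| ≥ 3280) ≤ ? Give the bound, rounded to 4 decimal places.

Var(S) = n·Var(Z_i) = 737·118.81 = 87562.97.
Chebyshev: Pr(|S − 737·1.4| ≥ 3280) ≤ Var(S)/3280² = 87562.97/10758400 = 0.0081.

0.0081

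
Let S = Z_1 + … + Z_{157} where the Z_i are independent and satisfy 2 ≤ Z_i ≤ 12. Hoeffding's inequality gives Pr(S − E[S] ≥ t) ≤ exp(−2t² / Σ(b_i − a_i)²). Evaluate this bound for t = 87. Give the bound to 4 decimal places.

0.3813

Σ(b_i − a_i)² = 157·(10)² = 15700.
Exponent = 2·87²/15700 = 0.9642.
Bound = exp(−0.9642) = 0.38129.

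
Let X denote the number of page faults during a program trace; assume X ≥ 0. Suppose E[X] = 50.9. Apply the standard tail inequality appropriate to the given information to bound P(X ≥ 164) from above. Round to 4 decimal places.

Only the mean of a non-negative variable is known, so Markov's inequality is the applicable tail bound.
Markov's inequality: for a non-negative random variable, P(X ≥ a) ≤ E[X]/a.
Here E[X] = 50.9 and a = 164, so the bound is 50.9/164 = 0.3104.

0.3104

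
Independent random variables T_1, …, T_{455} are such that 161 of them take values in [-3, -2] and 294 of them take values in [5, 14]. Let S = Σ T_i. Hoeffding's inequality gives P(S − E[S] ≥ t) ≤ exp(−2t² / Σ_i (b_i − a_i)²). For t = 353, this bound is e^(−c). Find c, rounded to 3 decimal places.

10.395

Σ(b_i − a_i)² = 161·1² + 294·9² = 23975.
c = 2t² / 23975 = 2·353² / 23975 = 10.3949.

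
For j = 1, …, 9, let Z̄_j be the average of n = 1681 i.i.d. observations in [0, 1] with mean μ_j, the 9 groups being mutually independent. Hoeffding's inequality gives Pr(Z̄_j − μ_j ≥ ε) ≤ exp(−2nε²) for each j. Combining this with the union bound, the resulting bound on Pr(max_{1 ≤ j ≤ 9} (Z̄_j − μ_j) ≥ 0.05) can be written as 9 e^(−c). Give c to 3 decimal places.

8.405

Union bound over the 9 events: Pr(max_{1 ≤ j ≤ 9} (Z̄_j − μ_j) ≥ 0.05) ≤ 9·exp(−2nε²) = 9 exp(−2·1681·0.05²).
So c = 2·1681·0.05² = 8.4050.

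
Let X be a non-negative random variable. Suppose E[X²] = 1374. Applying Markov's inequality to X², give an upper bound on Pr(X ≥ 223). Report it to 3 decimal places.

0.028

Since X ≥ 0, the event {X ≥ 223} is the same as {X² ≥ 49729}.
Markov's inequality applied to X² gives Pr(X² ≥ 49729) ≤ E[X²]/49729 = 1374/49729 = 0.0276.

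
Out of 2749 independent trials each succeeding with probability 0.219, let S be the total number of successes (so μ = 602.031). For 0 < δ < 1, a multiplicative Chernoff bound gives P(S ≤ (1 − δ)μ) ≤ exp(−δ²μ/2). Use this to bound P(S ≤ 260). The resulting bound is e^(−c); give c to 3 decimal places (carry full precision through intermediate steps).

Write 260 = (1 − δ)μ, so δ = 1 − 260/602.031 = 0.5681286…
Then the exponent is δ²μ/2 = (μ − 260)²/(2μ) = 97.158788.

97.159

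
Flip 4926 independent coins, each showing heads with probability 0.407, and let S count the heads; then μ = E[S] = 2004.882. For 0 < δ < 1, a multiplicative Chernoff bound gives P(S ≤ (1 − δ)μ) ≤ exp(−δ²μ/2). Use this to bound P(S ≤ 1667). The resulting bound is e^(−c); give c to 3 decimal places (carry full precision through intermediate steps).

28.472

Write 1667 = (1 − δ)μ, so δ = 1 − 1667/2004.882 = 0.1685296…
Then the exponent is δ²μ/2 = (μ − 1667)²/(2μ) = 28.471562.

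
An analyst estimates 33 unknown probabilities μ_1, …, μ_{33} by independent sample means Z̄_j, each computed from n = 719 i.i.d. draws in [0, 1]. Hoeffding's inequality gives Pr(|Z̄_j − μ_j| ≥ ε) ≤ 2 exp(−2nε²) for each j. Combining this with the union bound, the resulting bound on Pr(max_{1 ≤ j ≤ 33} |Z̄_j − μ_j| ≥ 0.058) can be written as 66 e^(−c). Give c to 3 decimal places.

4.837

Union bound over the 33 events: Pr(max_{1 ≤ j ≤ 33} |Z̄_j − μ_j| ≥ 0.058) ≤ 33·2·exp(−2nε²) = 66 exp(−2·719·0.058²).
So c = 2·719·0.058² = 4.8374.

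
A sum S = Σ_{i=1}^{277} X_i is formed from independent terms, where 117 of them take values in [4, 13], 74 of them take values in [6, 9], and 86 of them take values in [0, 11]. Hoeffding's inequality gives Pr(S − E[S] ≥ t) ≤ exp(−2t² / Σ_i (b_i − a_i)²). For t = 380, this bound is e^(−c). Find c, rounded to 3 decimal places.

Σ(b_i − a_i)² = 117·9² + 74·3² + 86·11² = 20549.
c = 2t² / 20549 = 2·380² / 20549 = 14.0542.

14.054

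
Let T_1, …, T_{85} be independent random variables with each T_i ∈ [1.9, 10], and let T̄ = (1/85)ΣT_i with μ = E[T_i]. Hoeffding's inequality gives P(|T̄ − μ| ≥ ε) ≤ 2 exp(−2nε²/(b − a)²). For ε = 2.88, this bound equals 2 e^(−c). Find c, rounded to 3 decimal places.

c = 2nε²/(b − a)² = 2·85·2.88² / 8.1² = 21.4914.

21.491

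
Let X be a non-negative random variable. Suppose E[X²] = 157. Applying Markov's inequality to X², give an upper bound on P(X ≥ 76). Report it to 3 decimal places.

Since X ≥ 0, the event {X ≥ 76} is the same as {X² ≥ 5776}.
Markov's inequality applied to X² gives P(X² ≥ 5776) ≤ E[X²]/5776 = 157/5776 = 0.0272.

0.027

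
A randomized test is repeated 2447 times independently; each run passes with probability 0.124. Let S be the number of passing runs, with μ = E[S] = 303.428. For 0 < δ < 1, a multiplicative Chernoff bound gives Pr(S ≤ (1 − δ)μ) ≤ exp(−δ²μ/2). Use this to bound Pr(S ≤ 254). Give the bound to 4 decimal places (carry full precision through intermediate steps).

0.0178

Write 254 = (1 − δ)μ, so δ = 1 − 254/303.428 = 0.1628986…
Then the exponent is δ²μ/2 = (μ − 254)²/(2μ) = 4.025876.
Bound = exp(−4.025876) = 0.01785.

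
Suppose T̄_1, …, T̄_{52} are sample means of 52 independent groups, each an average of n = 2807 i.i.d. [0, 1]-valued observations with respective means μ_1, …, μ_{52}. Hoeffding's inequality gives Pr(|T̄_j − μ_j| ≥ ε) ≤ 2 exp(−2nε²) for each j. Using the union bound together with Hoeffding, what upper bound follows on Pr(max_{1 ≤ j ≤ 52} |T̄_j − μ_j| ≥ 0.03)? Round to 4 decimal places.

Per-experiment Hoeffding bound: 2·exp(−2·2807·0.03²) = 2·exp(−5.05260) = 0.012785.
Union bound over 52 events: 52·0.012785 = 0.66484.

0.6648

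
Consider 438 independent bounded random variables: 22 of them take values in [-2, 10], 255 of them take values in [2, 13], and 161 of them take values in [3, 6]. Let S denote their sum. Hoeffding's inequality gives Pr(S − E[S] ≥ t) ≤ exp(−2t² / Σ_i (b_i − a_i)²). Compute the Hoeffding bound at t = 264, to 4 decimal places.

0.0197

Σ(b_i − a_i)² = 22·12² + 255·11² + 161·3² = 35472.
Exponent = 2·264² / 35472 = 3.92963.
Bound = exp(−3.92963) = 0.01965.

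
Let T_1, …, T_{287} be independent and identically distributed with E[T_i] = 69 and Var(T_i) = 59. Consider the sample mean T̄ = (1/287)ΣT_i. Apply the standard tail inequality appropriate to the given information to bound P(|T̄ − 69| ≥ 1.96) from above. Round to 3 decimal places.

0.054

With mean and variance of each term known, Chebyshev's inequality bounds the deviation of the sum (or sample mean).
Var(T̄) = Var(T_i)/n = 59/287 = 0.20557.
Chebyshev: P(|T̄ − 69| ≥ 1.96) ≤ Var(T̄)/(1.96)² = 59/(287·1.96²) = 0.0535.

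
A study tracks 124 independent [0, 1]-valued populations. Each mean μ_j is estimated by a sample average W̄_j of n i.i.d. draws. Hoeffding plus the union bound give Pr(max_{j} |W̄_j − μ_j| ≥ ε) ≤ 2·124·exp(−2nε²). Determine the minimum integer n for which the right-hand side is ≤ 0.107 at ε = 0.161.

150

Need 2·124·exp(−2nε²) ≤ 0.107, i.e. exp(−2nε²) ≤ 0.107/248.
So 2nε² ≥ ln(248/0.107) = 7.748355.
Hence n ≥ 7.748355/(2·0.161²) = 149.461.
The smallest integer n is 150.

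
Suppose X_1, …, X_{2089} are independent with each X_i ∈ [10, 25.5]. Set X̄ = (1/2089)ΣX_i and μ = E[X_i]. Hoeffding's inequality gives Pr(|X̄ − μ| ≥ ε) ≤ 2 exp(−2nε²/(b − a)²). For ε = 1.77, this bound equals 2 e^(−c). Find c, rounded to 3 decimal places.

54.482

c = 2nε²/(b − a)² = 2·2089·1.77² / 15.5² = 54.4818.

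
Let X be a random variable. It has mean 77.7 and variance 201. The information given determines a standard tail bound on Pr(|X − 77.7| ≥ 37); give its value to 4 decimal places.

Mean and variance are known, so Chebyshev's inequality applies.
Chebyshev: Pr(|X − μ| ≥ t) ≤ Var(X)/t².
Bound = 201 / 1369 = 0.1468.

0.1468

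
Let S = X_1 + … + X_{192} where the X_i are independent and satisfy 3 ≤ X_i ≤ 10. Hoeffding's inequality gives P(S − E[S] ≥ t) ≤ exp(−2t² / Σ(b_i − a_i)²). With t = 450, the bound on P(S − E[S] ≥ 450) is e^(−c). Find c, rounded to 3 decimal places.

Σ(b_i − a_i)² = 192·(7)² = 9408.
c = 2t²/9408 = 2·450²/9408 = 43.0485.

43.048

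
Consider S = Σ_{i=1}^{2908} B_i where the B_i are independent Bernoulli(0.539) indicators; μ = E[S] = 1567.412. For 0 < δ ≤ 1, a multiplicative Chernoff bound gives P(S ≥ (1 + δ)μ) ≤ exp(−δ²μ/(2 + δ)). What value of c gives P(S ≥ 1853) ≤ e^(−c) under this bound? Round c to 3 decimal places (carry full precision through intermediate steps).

Write 1853 = (1 + δ)μ, so δ = 1853/1567.412 − 1 = 0.1822035…
Then the exponent is δ²μ/(2 + δ) = (1853 − μ)² / (μ·(2 + δ)) = 23.845229.

23.845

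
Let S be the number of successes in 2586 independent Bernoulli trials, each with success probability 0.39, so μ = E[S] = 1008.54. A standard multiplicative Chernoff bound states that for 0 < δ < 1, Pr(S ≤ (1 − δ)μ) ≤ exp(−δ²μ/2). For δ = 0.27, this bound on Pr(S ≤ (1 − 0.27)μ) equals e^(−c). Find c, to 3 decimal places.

c = δ²μ/2 = 0.27²·1008.54/2 = 36.7613.

36.761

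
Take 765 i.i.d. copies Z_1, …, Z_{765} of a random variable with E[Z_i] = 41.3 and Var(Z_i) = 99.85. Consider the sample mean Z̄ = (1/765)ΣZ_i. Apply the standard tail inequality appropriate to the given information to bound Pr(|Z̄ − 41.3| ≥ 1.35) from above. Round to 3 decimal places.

With mean and variance of each term known, Chebyshev's inequality bounds the deviation of the sum (or sample mean).
Var(Z̄) = Var(Z_i)/n = 99.85/765 = 0.13052.
Chebyshev: Pr(|Z̄ − 41.3| ≥ 1.35) ≤ Var(Z̄)/(1.35)² = 99.85/(765·1.35²) = 0.0716.

0.072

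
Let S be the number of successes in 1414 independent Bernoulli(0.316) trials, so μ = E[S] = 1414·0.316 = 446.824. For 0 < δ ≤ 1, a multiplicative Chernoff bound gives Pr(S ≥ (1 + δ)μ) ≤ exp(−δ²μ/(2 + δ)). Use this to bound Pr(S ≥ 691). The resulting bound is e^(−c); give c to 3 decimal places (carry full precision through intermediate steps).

Write 691 = (1 + δ)μ, so δ = 691/446.824 − 1 = 0.5464702…
Then the exponent is δ²μ/(2 + δ) = (691 − μ)² / (μ·(2 + δ)) = 52.399948.

52.400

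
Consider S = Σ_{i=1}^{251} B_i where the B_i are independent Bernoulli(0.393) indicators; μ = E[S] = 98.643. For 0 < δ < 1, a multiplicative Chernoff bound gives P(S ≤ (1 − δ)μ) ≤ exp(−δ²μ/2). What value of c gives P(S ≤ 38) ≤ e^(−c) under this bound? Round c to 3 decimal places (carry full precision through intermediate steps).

Write 38 = (1 − δ)μ, so δ = 1 − 38/98.643 = 0.6147725…
Then the exponent is δ²μ/2 = (μ − 38)²/(2μ) = 18.640823.

18.641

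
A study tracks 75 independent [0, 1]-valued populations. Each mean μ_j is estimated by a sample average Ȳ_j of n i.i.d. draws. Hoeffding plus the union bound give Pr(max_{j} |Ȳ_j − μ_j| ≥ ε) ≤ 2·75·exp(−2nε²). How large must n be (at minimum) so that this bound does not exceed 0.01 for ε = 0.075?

Need 2·75·exp(−2nε²) ≤ 0.01, i.e. exp(−2nε²) ≤ 0.01/150.
So 2nε² ≥ ln(150/0.01) = 9.615805.
Hence n ≥ 9.615805/(2·0.075²) = 854.738.
The smallest integer n is 855.

855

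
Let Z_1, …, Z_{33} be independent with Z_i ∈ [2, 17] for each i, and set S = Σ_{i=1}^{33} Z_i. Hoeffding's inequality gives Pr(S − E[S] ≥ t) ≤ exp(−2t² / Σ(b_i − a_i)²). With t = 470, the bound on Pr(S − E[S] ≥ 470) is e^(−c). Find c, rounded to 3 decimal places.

59.502

Σ(b_i − a_i)² = 33·(15)² = 7425.
c = 2t²/7425 = 2·470²/7425 = 59.5017.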